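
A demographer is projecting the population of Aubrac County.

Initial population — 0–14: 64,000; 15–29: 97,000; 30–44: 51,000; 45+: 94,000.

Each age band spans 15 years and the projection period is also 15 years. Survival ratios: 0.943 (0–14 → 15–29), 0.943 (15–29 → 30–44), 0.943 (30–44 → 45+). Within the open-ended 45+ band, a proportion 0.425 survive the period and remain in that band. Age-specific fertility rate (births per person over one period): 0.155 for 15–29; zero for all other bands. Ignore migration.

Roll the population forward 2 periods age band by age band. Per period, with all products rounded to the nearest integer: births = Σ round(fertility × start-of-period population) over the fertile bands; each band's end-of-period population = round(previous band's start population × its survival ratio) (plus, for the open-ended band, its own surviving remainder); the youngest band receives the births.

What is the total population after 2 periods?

— Period 1 —
Births: 97000 × 0.155 = 15035
15–29: 64000 × 0.943 = 60352
30–44: 97000 × 0.943 = 91471
45+: 51000 × 0.943 + 94000 × 0.425 = 48093 + 39950 = 88043
Giving 15035 / 60352 / 91471 / 88043.
— Period 2 —
Births: 60352 × 0.155 = 9355
15–29: 15035 × 0.943 = 14178
30–44: 60352 × 0.943 = 56912
45+: 91471 × 0.943 + 88043 × 0.425 = 86257 + 37418 = 123675
Giving 9355 / 14178 / 56912 / 123675.
Total after period 2: 9355 + 14178 + 56912 + 123675 = 204120

204120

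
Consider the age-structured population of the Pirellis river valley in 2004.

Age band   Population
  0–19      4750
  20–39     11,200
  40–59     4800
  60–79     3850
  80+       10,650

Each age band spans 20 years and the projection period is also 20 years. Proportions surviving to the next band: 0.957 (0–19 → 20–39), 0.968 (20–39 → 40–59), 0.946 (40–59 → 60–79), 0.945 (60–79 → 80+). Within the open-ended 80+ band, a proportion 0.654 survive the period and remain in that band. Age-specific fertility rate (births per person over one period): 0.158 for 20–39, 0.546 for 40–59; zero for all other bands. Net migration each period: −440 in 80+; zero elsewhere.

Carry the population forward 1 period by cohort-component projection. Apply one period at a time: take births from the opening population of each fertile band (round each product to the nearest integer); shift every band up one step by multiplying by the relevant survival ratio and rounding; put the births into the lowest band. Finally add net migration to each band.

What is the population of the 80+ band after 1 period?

Call the bands 1 to 5, youngest first.
— Period 1 —
Births: 11200 × 0.158 = 1770  |  4800 × 0.546 = 2621 → total 4391
Band 2: 4750 × 0.957 = 4546
Band 3: 11200 × 0.968 = 10842
Band 4: 4800 × 0.946 = 4541
Band 5: 3850 × 0.945 + 10650 × 0.654 = 3638 + 6965 = 10603
Net migration: Band 5 − 440 → 10163
Giving 4391 / 4546 / 10842 / 4541 / 10163.

10163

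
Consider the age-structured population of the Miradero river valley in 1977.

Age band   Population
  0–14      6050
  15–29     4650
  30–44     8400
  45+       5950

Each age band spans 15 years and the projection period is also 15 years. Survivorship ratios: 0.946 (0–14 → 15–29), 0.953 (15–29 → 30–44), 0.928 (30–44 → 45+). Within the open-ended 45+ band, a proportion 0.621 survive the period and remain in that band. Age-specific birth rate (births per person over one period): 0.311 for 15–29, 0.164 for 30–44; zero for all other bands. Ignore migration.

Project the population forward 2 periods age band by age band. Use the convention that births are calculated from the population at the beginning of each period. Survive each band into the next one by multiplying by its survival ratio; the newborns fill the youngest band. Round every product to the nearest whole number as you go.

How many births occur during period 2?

2507

Period 1.
Births: 4650 * 0.311 = 1446 ; 8400 * 0.164 = 1378 ⇒ total 2824
15–29: 6050 * 0.946 = 5723
30–44: 4650 * 0.953 = 4431
45+: 8400 * 0.928 + 5950 * 0.621 = 7795 + 3695 = 11490
End of period: [2824, 5723, 4431, 11490]
Period 2.
Births: 5723 * 0.311 = 1780 ; 4431 * 0.164 = 727 ⇒ total 2507
15–29: 2824 * 0.946 = 2672
30–44: 5723 * 0.953 = 5454
45+: 4431 * 0.928 + 11490 * 0.621 = 4112 + 7135 = 11247
End of period: [2507, 2672, 5454, 11247]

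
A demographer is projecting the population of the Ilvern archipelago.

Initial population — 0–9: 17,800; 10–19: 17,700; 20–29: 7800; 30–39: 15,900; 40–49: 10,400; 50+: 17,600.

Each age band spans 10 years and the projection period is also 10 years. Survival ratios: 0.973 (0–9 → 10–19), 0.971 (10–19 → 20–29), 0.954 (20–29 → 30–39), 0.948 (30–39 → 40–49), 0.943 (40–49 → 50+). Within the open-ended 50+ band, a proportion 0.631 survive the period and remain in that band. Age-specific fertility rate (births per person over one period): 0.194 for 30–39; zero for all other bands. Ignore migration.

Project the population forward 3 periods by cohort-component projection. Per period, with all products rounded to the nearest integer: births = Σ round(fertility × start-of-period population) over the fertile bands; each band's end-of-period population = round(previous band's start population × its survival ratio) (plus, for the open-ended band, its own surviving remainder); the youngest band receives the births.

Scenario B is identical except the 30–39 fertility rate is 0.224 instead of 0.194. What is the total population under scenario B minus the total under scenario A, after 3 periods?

1159

(Bands numbered youngest = 1 to oldest = 6.)
— Period 1 —
Births: 15900 × 0.194 = 3085
Band 2: 17800 × 0.973 = 17319
Band 3: 17700 × 0.971 = 17187
Band 4: 7800 × 0.954 = 7441
Band 5: 15900 × 0.948 = 15073
Band 6: 10400 × 0.943 + 17600 × 0.631 = 9807 + 11106 = 20913
→ [3085, 17319, 17187, 7441, 15073, 20913]
— Period 2 —
Births: 7441 × 0.194 = 1444
Band 2: 3085 × 0.973 = 3002
Band 3: 17319 × 0.971 = 16817
Band 4: 17187 × 0.954 = 16396
Band 5: 7441 × 0.948 = 7054
Band 6: 15073 × 0.943 + 20913 × 0.631 = 14214 + 13196 = 27410
→ [1444, 3002, 16817, 16396, 7054, 27410]
— Period 3 —
Births: 16396 × 0.194 = 3181
Band 2: 1444 × 0.973 = 1405
Band 3: 3002 × 0.971 = 2915
Band 4: 16817 × 0.954 = 16043
Band 5: 16396 × 0.948 = 15543
Band 6: 7054 × 0.943 + 27410 × 0.631 = 6652 + 17296 = 23948
→ [3181, 1405, 2915, 16043, 15543, 23948]
Scenario A total after 3 periods: 63035
Scenario B projection —
— Period 1 —
Births: 15900 × 0.224 = 3562
Band 2: 17800 × 0.973 = 17319
Band 3: 17700 × 0.971 = 17187
Band 4: 7800 × 0.954 = 7441
Band 5: 15900 × 0.948 = 15073
Band 6: 10400 × 0.943 + 17600 × 0.631 = 9807 + 11106 = 20913
→ [3562, 17319, 17187, 7441, 15073, 20913]
— Period 2 —
Births: 7441 × 0.224 = 1667
Band 2: 3562 × 0.973 = 3466
Band 3: 17319 × 0.971 = 16817
Band 4: 17187 × 0.954 = 16396
Band 5: 7441 × 0.948 = 7054
Band 6: 15073 × 0.943 + 20913 × 0.631 = 14214 + 13196 = 27410
→ [1667, 3466, 16817, 16396, 7054, 27410]
— Period 3 —
Births: 16396 × 0.224 = 3673
Band 2: 1667 × 0.973 = 1622
Band 3: 3466 × 0.971 = 3365
Band 4: 16817 × 0.954 = 16043
Band 5: 16396 × 0.948 = 15543
Band 6: 7054 × 0.943 + 27410 × 0.631 = 6652 + 17296 = 23948
→ [3673, 1622, 3365, 16043, 15543, 23948]
Scenario B total after 3 periods: 64194
Difference B − A = 64194 − 63035 = 1159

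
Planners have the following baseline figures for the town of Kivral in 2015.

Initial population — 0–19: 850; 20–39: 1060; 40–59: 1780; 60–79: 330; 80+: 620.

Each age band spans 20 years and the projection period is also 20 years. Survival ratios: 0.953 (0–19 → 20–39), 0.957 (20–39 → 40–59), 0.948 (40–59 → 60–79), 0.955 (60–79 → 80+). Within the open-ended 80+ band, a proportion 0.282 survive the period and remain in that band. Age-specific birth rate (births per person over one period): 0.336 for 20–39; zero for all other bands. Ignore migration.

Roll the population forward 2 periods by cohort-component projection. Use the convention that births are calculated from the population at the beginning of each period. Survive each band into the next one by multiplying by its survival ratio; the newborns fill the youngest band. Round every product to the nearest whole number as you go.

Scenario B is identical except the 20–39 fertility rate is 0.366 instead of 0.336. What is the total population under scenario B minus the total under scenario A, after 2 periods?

55

Numbering the bands 1..5 from youngest to oldest:
Period 1.
Births: 1060 * 0.336 = 356
Band 2: 850 * 0.953 = 810
Band 3: 1060 * 0.957 = 1014
Band 4: 1780 * 0.948 = 1687
Band 5: 330 * 0.955 + 620 * 0.282 = 315 + 175 = 490
→ [356, 810, 1014, 1687, 490]
Period 2.
Births: 810 * 0.336 = 272
Band 2: 356 * 0.953 = 339
Band 3: 810 * 0.957 = 775
Band 4: 1014 * 0.948 = 961
Band 5: 1687 * 0.955 + 490 * 0.282 = 1611 + 138 = 1749
→ [272, 339, 775, 961, 1749]
Scenario A total after 2 periods: 4096
Scenario B projection —
Period 1.
Births: 1060 * 0.366 = 388
Band 2: 850 * 0.953 = 810
Band 3: 1060 * 0.957 = 1014
Band 4: 1780 * 0.948 = 1687
Band 5: 330 * 0.955 + 620 * 0.282 = 315 + 175 = 490
→ [388, 810, 1014, 1687, 490]
Period 2.
Births: 810 * 0.366 = 296
Band 2: 388 * 0.953 = 370
Band 3: 810 * 0.957 = 775
Band 4: 1014 * 0.948 = 961
Band 5: 1687 * 0.955 + 490 * 0.282 = 1611 + 138 = 1749
→ [296, 370, 775, 961, 1749]
Scenario B total after 2 periods: 4151
Difference B − A = 4151 − 4096 = 55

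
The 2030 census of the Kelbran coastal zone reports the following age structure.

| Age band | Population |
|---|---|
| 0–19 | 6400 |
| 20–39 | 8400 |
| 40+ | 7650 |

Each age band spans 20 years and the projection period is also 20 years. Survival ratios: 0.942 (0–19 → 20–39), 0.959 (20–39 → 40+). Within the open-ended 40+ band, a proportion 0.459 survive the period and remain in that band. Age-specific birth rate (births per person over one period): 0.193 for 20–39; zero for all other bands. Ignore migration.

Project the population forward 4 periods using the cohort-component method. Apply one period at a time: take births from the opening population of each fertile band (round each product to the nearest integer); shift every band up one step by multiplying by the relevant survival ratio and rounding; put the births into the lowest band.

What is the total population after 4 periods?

4550

After projecting period 1:
Births: 8400 × 0.193 = 1621
20–39: 6400 × 0.942 = 6029
40+: 8400 × 0.959 + 7650 × 0.459 = 8056 + 3511 = 11567
Giving 1621 / 6029 / 11567.
After projecting period 2:
Births: 6029 × 0.193 = 1164
20–39: 1621 × 0.942 = 1527
40+: 6029 × 0.959 + 11567 × 0.459 = 5782 + 5309 = 11091
Giving 1164 / 1527 / 11091.
After projecting period 3:
Births: 1527 × 0.193 = 295
20–39: 1164 × 0.942 = 1096
40+: 1527 × 0.959 + 11091 × 0.459 = 1464 + 5091 = 6555
Giving 295 / 1096 / 6555.
After projecting period 4:
Births: 1096 × 0.193 = 212
20–39: 295 × 0.942 = 278
40+: 1096 × 0.959 + 6555 × 0.459 = 1051 + 3009 = 4060
Giving 212 / 278 / 4060.
Total after period 4: 212 + 278 + 4060 = 4550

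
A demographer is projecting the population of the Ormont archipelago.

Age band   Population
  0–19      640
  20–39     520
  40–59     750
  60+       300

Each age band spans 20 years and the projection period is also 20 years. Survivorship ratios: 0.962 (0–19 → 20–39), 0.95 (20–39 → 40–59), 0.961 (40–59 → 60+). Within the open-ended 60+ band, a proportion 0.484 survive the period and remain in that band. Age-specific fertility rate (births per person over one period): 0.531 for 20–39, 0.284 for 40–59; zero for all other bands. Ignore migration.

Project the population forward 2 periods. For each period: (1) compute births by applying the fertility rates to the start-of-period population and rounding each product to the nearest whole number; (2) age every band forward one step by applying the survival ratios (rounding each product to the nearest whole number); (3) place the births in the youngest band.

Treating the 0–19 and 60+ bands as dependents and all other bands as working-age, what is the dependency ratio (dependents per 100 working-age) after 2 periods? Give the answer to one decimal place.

129.0

[period 1]
Births: 520 × 0.531 = 276 ; 750 × 0.284 = 213 ⇒ total 489
20–39: 640 × 0.962 = 616
40–59: 520 × 0.95 = 494
60+: 750 × 0.961 + 300 × 0.484 = 721 + 145 = 866
→ [489, 616, 494, 866]
[period 2]
Births: 616 × 0.531 = 327 ; 494 × 0.284 = 140 ⇒ total 467
20–39: 489 × 0.962 = 470
40–59: 616 × 0.95 = 585
60+: 494 × 0.961 + 866 × 0.484 = 475 + 419 = 894
→ [467, 470, 585, 894]
Dependents (band 0–19 + band 60+) = 467 + 894 = 1361; working-age = 1055; ratio = 1361/1055 × 100 = 129.0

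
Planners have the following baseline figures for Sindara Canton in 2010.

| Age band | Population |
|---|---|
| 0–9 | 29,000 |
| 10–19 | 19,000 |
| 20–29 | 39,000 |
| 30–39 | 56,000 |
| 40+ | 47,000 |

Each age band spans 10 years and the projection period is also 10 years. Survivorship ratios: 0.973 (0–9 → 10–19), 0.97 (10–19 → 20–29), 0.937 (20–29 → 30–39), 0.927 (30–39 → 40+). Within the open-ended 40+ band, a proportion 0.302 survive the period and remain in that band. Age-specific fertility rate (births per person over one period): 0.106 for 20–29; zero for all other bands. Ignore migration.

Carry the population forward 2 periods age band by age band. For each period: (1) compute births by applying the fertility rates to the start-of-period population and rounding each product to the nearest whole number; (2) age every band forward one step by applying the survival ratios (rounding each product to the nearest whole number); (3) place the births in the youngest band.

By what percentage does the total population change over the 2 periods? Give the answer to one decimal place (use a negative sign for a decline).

-45.0

(Groups numbered youngest = 1 to oldest = 5.)
— Period 1 —
Births: 39000 × 0.106 = 4134
Group 2: 29000 × 0.973 = 28217
Group 3: 19000 × 0.97 = 18430
Group 4: 39000 × 0.937 = 36543
Group 5: 56000 × 0.927 + 47000 × 0.302 = 51912 + 14194 = 66106
Giving 4134 / 28217 / 18430 / 36543 / 66106.
— Period 2 —
Births: 18430 × 0.106 = 1954
Group 2: 4134 × 0.973 = 4022
Group 3: 28217 × 0.97 = 27370
Group 4: 18430 × 0.937 = 17269
Group 5: 36543 × 0.927 + 66106 × 0.302 = 33875 + 19964 = 53839
Giving 1954 / 4022 / 27370 / 17269 / 53839.
Total: 190000 → 104454; change = -85546; percentage change = -45.0%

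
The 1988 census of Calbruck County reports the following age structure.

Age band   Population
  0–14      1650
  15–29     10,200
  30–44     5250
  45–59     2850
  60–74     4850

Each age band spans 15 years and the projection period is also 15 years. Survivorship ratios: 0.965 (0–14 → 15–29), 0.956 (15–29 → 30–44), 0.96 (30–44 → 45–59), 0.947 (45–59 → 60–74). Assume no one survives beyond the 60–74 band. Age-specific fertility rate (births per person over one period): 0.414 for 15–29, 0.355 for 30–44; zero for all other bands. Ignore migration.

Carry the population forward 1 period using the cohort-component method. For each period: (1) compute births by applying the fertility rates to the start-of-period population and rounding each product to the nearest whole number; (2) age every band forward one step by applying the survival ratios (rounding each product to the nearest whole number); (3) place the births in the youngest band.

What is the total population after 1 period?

25169

After projecting period 1:
Births: 10200 * 0.414 = 4223, 5250 * 0.355 = 1864 — total 6087
15–29: 1650 * 0.965 = 1592
30–44: 10200 * 0.956 = 9751
45–59: 5250 * 0.96 = 5040
60–74: 2850 * 0.947 = 2699
Population now: 0–14=6087, 15–29=1592, 30–44=9751, 45–59=5040, 60–74=2699
Total after period 1: 6087 + 1592 + 9751 + 5040 + 2699 = 25169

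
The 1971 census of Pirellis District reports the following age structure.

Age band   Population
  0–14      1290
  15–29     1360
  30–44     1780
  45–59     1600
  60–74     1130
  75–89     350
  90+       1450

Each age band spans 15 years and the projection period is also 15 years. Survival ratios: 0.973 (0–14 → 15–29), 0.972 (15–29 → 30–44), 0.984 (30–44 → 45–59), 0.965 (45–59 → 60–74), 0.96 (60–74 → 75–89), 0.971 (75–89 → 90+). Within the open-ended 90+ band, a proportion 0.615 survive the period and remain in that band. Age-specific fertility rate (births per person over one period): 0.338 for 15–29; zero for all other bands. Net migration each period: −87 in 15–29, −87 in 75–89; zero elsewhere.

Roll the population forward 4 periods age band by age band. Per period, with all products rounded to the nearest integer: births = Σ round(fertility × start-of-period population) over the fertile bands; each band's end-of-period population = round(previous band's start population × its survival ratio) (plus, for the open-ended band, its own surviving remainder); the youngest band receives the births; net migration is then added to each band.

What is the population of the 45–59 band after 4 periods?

345

After projecting period 1:
Births: 1360 * 0.338 = 460
15–29: 1290 * 0.973 = 1255
30–44: 1360 * 0.972 = 1322
45–59: 1780 * 0.984 = 1752
60–74: 1600 * 0.965 = 1544
75–89: 1130 * 0.96 = 1085
90+: 350 * 0.971 + 1450 * 0.615 = 340 + 892 = 1232
Net migration: 15–29 − 87 → 1168; 75–89 − 87 → 998
→ [460, 1168, 1322, 1752, 1544, 998, 1232]
After projecting period 2:
Births: 1168 * 0.338 = 395
15–29: 460 * 0.973 = 448
30–44: 1168 * 0.972 = 1135
45–59: 1322 * 0.984 = 1301
60–74: 1752 * 0.965 = 1691
75–89: 1544 * 0.96 = 1482
90+: 998 * 0.971 + 1232 * 0.615 = 969 + 758 = 1727
Net migration: 15–29 − 87 → 361; 75–89 − 87 → 1395
→ [395, 361, 1135, 1301, 1691, 1395, 1727]
After projecting period 3:
Births: 361 * 0.338 = 122
15–29: 395 * 0.973 = 384
30–44: 361 * 0.972 = 351
45–59: 1135 * 0.984 = 1117
60–74: 1301 * 0.965 = 1255
75–89: 1691 * 0.96 = 1623
90+: 1395 * 0.971 + 1727 * 0.615 = 1355 + 1062 = 2417
Net migration: 15–29 − 87 → 297; 75–89 − 87 → 1536
→ [122, 297, 351, 1117, 1255, 1536, 2417]
After projecting period 4:
Births: 297 * 0.338 = 100
15–29: 122 * 0.973 = 119
30–44: 297 * 0.972 = 289
45–59: 351 * 0.984 = 345
60–74: 1117 * 0.965 = 1078
75–89: 1255 * 0.96 = 1205
90+: 1536 * 0.971 + 2417 * 0.615 = 1491 + 1486 = 2977
Net migration: 15–29 − 87 → 32; 75–89 − 87 → 1118
→ [100, 32, 289, 345, 1078, 1118, 2977]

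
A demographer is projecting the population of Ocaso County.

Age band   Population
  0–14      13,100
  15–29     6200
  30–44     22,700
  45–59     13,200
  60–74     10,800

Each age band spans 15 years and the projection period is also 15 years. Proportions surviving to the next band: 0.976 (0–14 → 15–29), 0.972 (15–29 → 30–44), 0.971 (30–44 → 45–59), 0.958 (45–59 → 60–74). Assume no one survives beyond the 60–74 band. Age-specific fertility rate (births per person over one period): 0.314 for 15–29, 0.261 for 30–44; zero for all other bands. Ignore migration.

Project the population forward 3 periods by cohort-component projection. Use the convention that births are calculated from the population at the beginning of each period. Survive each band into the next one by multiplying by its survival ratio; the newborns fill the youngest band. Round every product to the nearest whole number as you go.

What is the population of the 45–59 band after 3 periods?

[period 1]
Births: 6200 * 0.314 = 1947 ; 22700 * 0.261 = 5925 → total 7872
15–29: 13100 * 0.976 = 12786
30–44: 6200 * 0.972 = 6026
45–59: 22700 * 0.971 = 22042
60–74: 13200 * 0.958 = 12646
Population now: 0–14=7872, 15–29=12786, 30–44=6026, 45–59=22042, 60–74=12646
[period 2]
Births: 12786 * 0.314 = 4015 ; 6026 * 0.261 = 1573 → total 5588
15–29: 7872 * 0.976 = 7683
30–44: 12786 * 0.972 = 12428
45–59: 6026 * 0.971 = 5851
60–74: 22042 * 0.958 = 21116
Population now: 0–14=5588, 15–29=7683, 30–44=12428, 45–59=5851, 60–74=21116
[period 3]
Births: 7683 * 0.314 = 2412 ; 12428 * 0.261 = 3244 → total 5656
15–29: 5588 * 0.976 = 5454
30–44: 7683 * 0.972 = 7468
45–59: 12428 * 0.971 = 12068
60–74: 5851 * 0.958 = 5605
Population now: 0–14=5656, 15–29=5454, 30–44=7468, 45–59=12068, 60–74=5605

12068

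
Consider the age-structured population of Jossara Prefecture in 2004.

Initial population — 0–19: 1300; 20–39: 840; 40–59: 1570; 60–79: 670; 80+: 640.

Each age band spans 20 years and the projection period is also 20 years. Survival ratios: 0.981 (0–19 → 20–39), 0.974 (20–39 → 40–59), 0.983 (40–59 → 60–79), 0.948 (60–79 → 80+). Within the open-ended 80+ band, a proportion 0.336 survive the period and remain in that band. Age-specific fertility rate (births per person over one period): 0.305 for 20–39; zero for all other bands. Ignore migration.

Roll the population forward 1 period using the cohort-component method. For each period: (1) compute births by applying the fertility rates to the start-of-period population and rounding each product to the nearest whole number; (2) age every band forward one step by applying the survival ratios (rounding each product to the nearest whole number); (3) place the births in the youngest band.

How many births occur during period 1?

256

— Period 1 —
Births: 840 × 0.305 = 256
20–39: 1300 × 0.981 = 1275
40–59: 840 × 0.974 = 818
60–79: 1570 × 0.983 = 1543
80+: 670 × 0.948 + 640 × 0.336 = 635 + 215 = 850
Population now: 0–19=256, 20–39=1275, 40–59=818, 60–79=1543, 80+=850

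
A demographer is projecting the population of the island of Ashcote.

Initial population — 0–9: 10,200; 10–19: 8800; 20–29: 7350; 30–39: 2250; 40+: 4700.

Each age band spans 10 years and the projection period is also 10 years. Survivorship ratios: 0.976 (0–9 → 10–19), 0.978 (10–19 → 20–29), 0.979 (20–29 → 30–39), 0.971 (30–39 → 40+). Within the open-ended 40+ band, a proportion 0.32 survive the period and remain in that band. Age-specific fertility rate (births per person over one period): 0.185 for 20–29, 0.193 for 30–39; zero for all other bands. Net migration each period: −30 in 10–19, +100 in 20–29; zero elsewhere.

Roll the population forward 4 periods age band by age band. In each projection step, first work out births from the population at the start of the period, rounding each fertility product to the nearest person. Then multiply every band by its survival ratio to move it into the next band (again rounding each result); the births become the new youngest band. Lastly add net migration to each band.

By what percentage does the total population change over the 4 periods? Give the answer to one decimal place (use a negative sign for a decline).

-30.9

After projecting period 1:
Births: 7350 × 0.185 = 1360  |  2250 × 0.193 = 434 — total 1794
10–19: 10200 × 0.976 = 9955
20–29: 8800 × 0.978 = 8606
30–39: 7350 × 0.979 = 7196
40+: 2250 × 0.971 + 4700 × 0.32 = 2185 + 1504 = 3689
Net migration: 10–19 − 30 → 9925; 20–29 + 100 → 8706
→ [1794, 9925, 8706, 7196, 3689]
After projecting period 2:
Births: 8706 × 0.185 = 1611  |  7196 × 0.193 = 1389 — total 3000
10–19: 1794 × 0.976 = 1751
20–29: 9925 × 0.978 = 9707
30–39: 8706 × 0.979 = 8523
40+: 7196 × 0.971 + 3689 × 0.32 = 6987 + 1180 = 8167
Net migration: 10–19 − 30 → 1721; 20–29 + 100 → 9807
→ [3000, 1721, 9807, 8523, 8167]
After projecting period 3:
Births: 9807 × 0.185 = 1814  |  8523 × 0.193 = 1645 — total 3459
10–19: 3000 × 0.976 = 2928
20–29: 1721 × 0.978 = 1683
30–39: 9807 × 0.979 = 9601
40+: 8523 × 0.971 + 8167 × 0.32 = 8276 + 2613 = 10889
Net migration: 10–19 − 30 → 2898; 20–29 + 100 → 1783
→ [3459, 2898, 1783, 9601, 10889]
After projecting period 4:
Births: 1783 × 0.185 = 330  |  9601 × 0.193 = 1853 — total 2183
10–19: 3459 × 0.976 = 3376
20–29: 2898 × 0.978 = 2834
30–39: 1783 × 0.979 = 1746
40+: 9601 × 0.971 + 10889 × 0.32 = 9323 + 3484 = 12807
Net migration: 10–19 − 30 → 3346; 20–29 + 100 → 2934
→ [2183, 3346, 2934, 1746, 12807]
Total: 33300 → 23016; change = -10284; percentage change = -30.9%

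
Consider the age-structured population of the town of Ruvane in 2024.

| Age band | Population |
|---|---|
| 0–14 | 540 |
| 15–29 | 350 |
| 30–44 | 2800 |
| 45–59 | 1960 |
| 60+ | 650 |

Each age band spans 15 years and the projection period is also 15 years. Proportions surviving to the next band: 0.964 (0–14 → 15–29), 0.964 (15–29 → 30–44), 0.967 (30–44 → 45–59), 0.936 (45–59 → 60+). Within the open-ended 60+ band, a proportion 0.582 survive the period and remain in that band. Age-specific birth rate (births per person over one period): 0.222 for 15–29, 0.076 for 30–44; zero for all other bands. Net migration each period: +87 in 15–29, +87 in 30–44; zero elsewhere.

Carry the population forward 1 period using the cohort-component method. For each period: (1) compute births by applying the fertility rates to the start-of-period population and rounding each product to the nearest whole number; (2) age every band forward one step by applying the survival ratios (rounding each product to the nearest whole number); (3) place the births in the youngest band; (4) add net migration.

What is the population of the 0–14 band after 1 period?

291

— Period 1 —
Births: 350 × 0.222 = 78 ; 2800 × 0.076 = 213 → total 291
15–29: 540 × 0.964 = 521
30–44: 350 × 0.964 = 337
45–59: 2800 × 0.967 = 2708
60+: 1960 × 0.936 + 650 × 0.582 = 1835 + 378 = 2213
Net migration: 15–29 + 87 → 608; 30–44 + 87 → 424
End of period: [291, 608, 424, 2708, 2213]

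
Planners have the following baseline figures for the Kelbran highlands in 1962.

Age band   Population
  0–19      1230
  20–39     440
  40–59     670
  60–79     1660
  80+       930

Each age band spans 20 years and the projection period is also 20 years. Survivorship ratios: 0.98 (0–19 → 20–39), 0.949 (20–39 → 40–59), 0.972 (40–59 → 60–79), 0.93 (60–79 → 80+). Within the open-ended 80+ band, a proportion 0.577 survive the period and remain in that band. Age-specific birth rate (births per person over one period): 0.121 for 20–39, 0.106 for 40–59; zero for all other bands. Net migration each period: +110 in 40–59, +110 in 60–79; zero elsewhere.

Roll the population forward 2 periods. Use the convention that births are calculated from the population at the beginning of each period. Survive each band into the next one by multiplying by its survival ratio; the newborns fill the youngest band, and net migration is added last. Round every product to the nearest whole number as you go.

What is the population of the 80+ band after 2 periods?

Period 1:
Births: 440 × 0.121 = 53 ; 670 × 0.106 = 71 ⇒ total 124
20–39: 1230 × 0.98 = 1205
40–59: 440 × 0.949 = 418
60–79: 670 × 0.972 = 651
80+: 1660 × 0.93 + 930 × 0.577 = 1544 + 537 = 2081
Net migration: 40–59 + 110 → 528; 60–79 + 110 → 761
Population now: 0–19=124, 20–39=1205, 40–59=528, 60–79=761, 80+=2081
Period 2:
Births: 1205 × 0.121 = 146 ; 528 × 0.106 = 56 ⇒ total 202
20–39: 124 × 0.98 = 122
40–59: 1205 × 0.949 = 1144
60–79: 528 × 0.972 = 513
80+: 761 × 0.93 + 2081 × 0.577 = 708 + 1201 = 1909
Net migration: 40–59 + 110 → 1254; 60–79 + 110 → 623
Population now: 0–19=202, 20–39=122, 40–59=1254, 60–79=623, 80+=1909

1909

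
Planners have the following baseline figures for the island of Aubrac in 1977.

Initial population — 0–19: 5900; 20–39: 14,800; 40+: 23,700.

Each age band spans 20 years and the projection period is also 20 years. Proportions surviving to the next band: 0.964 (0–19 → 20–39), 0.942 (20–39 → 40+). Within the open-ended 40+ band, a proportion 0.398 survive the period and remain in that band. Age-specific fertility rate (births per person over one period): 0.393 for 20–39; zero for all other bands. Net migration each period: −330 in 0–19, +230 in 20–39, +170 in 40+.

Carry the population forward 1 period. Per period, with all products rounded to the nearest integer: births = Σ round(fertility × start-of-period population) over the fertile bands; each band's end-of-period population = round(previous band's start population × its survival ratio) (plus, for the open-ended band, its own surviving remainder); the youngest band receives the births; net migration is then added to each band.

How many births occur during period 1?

Numbering the groups 1..3 from youngest to oldest:
— Period 1 —
Births: 14800 × 0.393 = 5816
Group 2: 5900 × 0.964 = 5688
Group 3: 14800 × 0.942 + 23700 × 0.398 = 13942 + 9433 = 23375
Net migration: Group 1 − 330 → 5486; Group 2 + 230 → 5918; Group 3 + 170 → 23545
→ [5486, 5918, 23545]

5816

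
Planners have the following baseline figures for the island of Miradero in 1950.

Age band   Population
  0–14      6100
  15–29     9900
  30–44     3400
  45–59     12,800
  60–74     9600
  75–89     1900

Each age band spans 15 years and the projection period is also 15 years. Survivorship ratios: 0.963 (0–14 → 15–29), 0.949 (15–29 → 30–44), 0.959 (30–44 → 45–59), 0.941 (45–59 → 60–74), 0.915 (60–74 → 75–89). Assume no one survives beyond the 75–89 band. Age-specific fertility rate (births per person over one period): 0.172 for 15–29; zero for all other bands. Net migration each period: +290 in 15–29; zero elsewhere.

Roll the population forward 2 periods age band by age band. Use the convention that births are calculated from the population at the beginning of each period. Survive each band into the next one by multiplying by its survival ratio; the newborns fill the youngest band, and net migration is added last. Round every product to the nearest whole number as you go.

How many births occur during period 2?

1060

— Period 1 —
Births: 9900 × 0.172 = 1703
15–29: 6100 × 0.963 = 5874
30–44: 9900 × 0.949 = 9395
45–59: 3400 × 0.959 = 3261
60–74: 12800 × 0.941 = 12045
75–89: 9600 × 0.915 = 8784
Net migration: 15–29 + 290 → 6164
Population now: 0–14=1703, 15–29=6164, 30–44=9395, 45–59=3261, 60–74=12045, 75–89=8784
— Period 2 —
Births: 6164 × 0.172 = 1060
15–29: 1703 × 0.963 = 1640
30–44: 6164 × 0.949 = 5850
45–59: 9395 × 0.959 = 9010
60–74: 3261 × 0.941 = 3069
75–89: 12045 × 0.915 = 11021
Net migration: 15–29 + 290 → 1930
Population now: 0–14=1060, 15–29=1930, 30–44=5850, 45–59=9010, 60–74=3069, 75–89=11021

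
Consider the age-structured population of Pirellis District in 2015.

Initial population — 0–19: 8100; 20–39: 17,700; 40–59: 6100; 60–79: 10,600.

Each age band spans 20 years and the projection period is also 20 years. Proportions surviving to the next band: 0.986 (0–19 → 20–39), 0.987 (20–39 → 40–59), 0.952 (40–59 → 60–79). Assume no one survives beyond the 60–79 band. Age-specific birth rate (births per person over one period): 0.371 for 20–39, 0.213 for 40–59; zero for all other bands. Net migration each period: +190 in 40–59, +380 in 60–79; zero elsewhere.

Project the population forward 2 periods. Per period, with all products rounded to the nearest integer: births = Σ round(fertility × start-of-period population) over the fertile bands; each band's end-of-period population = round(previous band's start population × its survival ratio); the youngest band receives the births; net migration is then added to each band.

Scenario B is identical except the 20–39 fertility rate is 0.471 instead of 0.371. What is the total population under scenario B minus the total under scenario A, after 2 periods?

2544

Period 1:
Births: 17700 × 0.371 = 6567, 6100 × 0.213 = 1299 — total 7866
20–39: 8100 × 0.986 = 7987
40–59: 17700 × 0.987 = 17470
60–79: 6100 × 0.952 = 5807
Net migration: 40–59 + 190 → 17660; 60–79 + 380 → 6187
→ [7866, 7987, 17660, 6187]
Period 2:
Births: 7987 × 0.371 = 2963, 17660 × 0.213 = 3762 — total 6725
20–39: 7866 × 0.986 = 7756
40–59: 7987 × 0.987 = 7883
60–79: 17660 × 0.952 = 16812
Net migration: 40–59 + 190 → 8073; 60–79 + 380 → 17192
→ [6725, 7756, 8073, 17192]
Scenario A total after 2 periods: 39746
Scenario B projection —
Period 1:
Births: 17700 × 0.471 = 8337, 6100 × 0.213 = 1299 — total 9636
20–39: 8100 × 0.986 = 7987
40–59: 17700 × 0.987 = 17470
60–79: 6100 × 0.952 = 5807
Net migration: 40–59 + 190 → 17660; 60–79 + 380 → 6187
→ [9636, 7987, 17660, 6187]
Period 2:
Births: 7987 × 0.471 = 3762, 17660 × 0.213 = 3762 — total 7524
20–39: 9636 × 0.986 = 9501
40–59: 7987 × 0.987 = 7883
60–79: 17660 × 0.952 = 16812
Net migration: 40–59 + 190 → 8073; 60–79 + 380 → 17192
→ [7524, 9501, 8073, 17192]
Scenario B total after 2 periods: 42290
Difference B − A = 42290 − 39746 = 2544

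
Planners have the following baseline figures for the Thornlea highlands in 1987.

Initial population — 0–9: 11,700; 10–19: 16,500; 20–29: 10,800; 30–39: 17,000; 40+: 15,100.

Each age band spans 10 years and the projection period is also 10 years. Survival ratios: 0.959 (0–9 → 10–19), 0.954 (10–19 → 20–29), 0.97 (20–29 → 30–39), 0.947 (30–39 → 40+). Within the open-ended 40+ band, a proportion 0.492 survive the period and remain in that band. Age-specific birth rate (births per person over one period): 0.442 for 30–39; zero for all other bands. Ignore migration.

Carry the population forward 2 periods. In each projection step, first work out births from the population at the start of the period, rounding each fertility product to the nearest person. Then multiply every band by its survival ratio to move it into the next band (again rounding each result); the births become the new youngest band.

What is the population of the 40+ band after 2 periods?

21497

(Groups numbered youngest = 1 to oldest = 5.)
After projecting period 1:
Births: 17000 × 0.442 = 7514
Group 2: 11700 × 0.959 = 11220
Group 3: 16500 × 0.954 = 15741
Group 4: 10800 × 0.97 = 10476
Group 5: 17000 × 0.947 + 15100 × 0.492 = 16099 + 7429 = 23528
→ [7514, 11220, 15741, 10476, 23528]
After projecting period 2:
Births: 10476 × 0.442 = 4630
Group 2: 7514 × 0.959 = 7206
Group 3: 11220 × 0.954 = 10704
Group 4: 15741 × 0.97 = 15269
Group 5: 10476 × 0.947 + 23528 × 0.492 = 9921 + 11576 = 21497
→ [4630, 7206, 10704, 15269, 21497]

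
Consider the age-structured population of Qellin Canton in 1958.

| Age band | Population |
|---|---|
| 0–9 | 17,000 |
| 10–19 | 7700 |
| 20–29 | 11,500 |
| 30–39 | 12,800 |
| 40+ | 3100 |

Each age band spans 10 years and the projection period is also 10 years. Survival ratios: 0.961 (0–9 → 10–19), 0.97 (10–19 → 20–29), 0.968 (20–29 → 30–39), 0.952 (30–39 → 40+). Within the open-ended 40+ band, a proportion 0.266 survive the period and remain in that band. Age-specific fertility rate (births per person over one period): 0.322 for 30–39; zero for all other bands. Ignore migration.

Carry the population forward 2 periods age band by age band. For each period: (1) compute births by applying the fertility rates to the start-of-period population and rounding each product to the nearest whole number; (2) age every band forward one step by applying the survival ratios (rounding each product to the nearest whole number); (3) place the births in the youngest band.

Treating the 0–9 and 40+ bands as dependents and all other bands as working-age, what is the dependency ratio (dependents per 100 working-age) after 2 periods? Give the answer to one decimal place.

Numbering the bands 1..5 from youngest to oldest:
— Period 1 —
Births: 12800 × 0.322 = 4122
Band 2: 17000 × 0.961 = 16337
Band 3: 7700 × 0.97 = 7469
Band 4: 11500 × 0.968 = 11132
Band 5: 12800 × 0.952 + 3100 × 0.266 = 12186 + 825 = 13011
→ [4122, 16337, 7469, 11132, 13011]
— Period 2 —
Births: 11132 × 0.322 = 3585
Band 2: 4122 × 0.961 = 3961
Band 3: 16337 × 0.97 = 15847
Band 4: 7469 × 0.968 = 7230
Band 5: 11132 × 0.952 + 13011 × 0.266 = 10598 + 3461 = 14059
→ [3585, 3961, 15847, 7230, 14059]
Dependents (band 0–9 + band 40+) = 3585 + 14059 = 17644; working-age = 27038; ratio = 17644/27038 × 100 = 65.3

65.3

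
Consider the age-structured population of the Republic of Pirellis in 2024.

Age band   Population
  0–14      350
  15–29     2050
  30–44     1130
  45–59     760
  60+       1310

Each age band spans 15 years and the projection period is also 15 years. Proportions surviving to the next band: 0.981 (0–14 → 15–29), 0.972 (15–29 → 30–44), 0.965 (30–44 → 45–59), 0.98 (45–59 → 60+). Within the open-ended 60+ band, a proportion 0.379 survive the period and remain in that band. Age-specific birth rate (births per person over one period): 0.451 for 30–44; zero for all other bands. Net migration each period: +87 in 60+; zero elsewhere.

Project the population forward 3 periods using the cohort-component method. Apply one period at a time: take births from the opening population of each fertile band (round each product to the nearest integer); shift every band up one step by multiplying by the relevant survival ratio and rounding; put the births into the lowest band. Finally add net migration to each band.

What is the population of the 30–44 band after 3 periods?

Period 1.
Births: 1130 × 0.451 = 510
15–29: 350 × 0.981 = 343
30–44: 2050 × 0.972 = 1993
45–59: 1130 × 0.965 = 1090
60+: 760 × 0.98 + 1310 × 0.379 = 745 + 496 = 1241
Net migration: 60+ + 87 → 1328
Giving 510 / 343 / 1993 / 1090 / 1328.
Period 2.
Births: 1993 × 0.451 = 899
15–29: 510 × 0.981 = 500
30–44: 343 × 0.972 = 333
45–59: 1993 × 0.965 = 1923
60+: 1090 × 0.98 + 1328 × 0.379 = 1068 + 503 = 1571
Net migration: 60+ + 87 → 1658
Giving 899 / 500 / 333 / 1923 / 1658.
Period 3.
Births: 333 × 0.451 = 150
15–29: 899 × 0.981 = 882
30–44: 500 × 0.972 = 486
45–59: 333 × 0.965 = 321
60+: 1923 × 0.98 + 1658 × 0.379 = 1885 + 628 = 2513
Net migration: 60+ + 87 → 2600
Giving 150 / 882 / 486 / 321 / 2600.

486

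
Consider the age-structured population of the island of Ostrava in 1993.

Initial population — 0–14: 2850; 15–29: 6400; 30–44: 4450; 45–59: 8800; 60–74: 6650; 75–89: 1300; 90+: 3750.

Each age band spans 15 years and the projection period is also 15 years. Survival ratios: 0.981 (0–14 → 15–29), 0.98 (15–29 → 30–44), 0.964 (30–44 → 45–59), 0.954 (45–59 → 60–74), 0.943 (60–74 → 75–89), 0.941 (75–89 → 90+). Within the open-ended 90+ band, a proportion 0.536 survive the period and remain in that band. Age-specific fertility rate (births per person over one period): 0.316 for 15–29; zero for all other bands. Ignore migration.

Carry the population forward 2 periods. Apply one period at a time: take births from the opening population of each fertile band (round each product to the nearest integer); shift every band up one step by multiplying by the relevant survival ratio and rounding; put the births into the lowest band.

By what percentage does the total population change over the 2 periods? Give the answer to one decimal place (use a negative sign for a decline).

Let band 1 be 0–14 through band 7 = 90+.
Period 1:
Births: 6400 × 0.316 = 2022
Band 2: 2850 × 0.981 = 2796
Band 3: 6400 × 0.98 = 6272
Band 4: 4450 × 0.964 = 4290
Band 5: 8800 × 0.954 = 8395
Band 6: 6650 × 0.943 = 6271
Band 7: 1300 × 0.941 + 3750 × 0.536 = 1223 + 2010 = 3233
→ [2022, 2796, 6272, 4290, 8395, 6271, 3233]
Period 2:
Births: 2796 × 0.316 = 884
Band 2: 2022 × 0.981 = 1984
Band 3: 2796 × 0.98 = 2740
Band 4: 6272 × 0.964 = 6046
Band 5: 4290 × 0.954 = 4093
Band 6: 8395 × 0.943 = 7916
Band 7: 6271 × 0.941 + 3233 × 0.536 = 5901 + 1733 = 7634
→ [884, 1984, 2740, 6046, 4093, 7916, 7634]
Total: 34200 → 31297; change = -2903; percentage change = -8.5%

-8.5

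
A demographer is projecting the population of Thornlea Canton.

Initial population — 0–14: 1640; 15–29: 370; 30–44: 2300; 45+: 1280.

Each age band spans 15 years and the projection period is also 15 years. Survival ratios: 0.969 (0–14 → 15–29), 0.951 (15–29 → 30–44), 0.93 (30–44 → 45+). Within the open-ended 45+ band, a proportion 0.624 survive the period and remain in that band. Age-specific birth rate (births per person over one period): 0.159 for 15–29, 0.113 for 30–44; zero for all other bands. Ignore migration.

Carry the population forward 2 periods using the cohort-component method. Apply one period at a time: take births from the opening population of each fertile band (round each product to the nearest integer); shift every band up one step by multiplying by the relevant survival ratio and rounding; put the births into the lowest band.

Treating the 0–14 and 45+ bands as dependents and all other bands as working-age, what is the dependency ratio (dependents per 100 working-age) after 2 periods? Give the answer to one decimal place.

Numbering the bands 1..4 from youngest to oldest:
— Period 1 —
Births: 370 * 0.159 = 59  |  2300 * 0.113 = 260 → 319
Band 2: 1640 * 0.969 = 1589
Band 3: 370 * 0.951 = 352
Band 4: 2300 * 0.93 + 1280 * 0.624 = 2139 + 799 = 2938
End of period: [319, 1589, 352, 2938]
— Period 2 —
Births: 1589 * 0.159 = 253  |  352 * 0.113 = 40 → 293
Band 2: 319 * 0.969 = 309
Band 3: 1589 * 0.951 = 1511
Band 4: 352 * 0.93 + 2938 * 0.624 = 327 + 1833 = 2160
End of period: [293, 309, 1511, 2160]
Dependents (band 0–14 + band 45+) = 293 + 2160 = 2453; working-age = 1820; ratio = 2453/1820 × 100 = 134.8

134.8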